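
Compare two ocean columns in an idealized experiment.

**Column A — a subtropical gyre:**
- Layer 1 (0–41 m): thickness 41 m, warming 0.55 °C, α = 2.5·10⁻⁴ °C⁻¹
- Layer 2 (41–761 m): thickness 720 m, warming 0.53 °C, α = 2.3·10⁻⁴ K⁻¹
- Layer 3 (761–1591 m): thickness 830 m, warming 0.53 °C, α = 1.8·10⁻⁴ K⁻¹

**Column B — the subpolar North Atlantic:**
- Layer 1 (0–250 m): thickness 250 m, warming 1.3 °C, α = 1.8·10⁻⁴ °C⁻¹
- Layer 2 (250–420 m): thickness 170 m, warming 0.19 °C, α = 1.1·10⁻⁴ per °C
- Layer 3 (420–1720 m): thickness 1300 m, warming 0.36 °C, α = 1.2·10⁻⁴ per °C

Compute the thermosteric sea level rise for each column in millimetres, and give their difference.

A: 170 mm; B: 120 mm; difference 54 mm

A 41 × 2.5×10⁻⁴ × 0.55 = 0.0056375 m
A Layer 2: 2.3×10⁻⁴ × 720 × 0.53 = 0.087768 m
A 830 × 1.8×10⁻⁴ × 0.53 = 0.079182 m
A total: 0.1725875 m
B 1.3 × 250 × 1.8×10⁻⁴ = 0.05850 m
B Layer 2: 0.19 × 1.1×10⁻⁴ × 170 = 0.003553 m
B 420–1720 m: 0.36 × 1.2×10⁻⁴ × 1300 = 0.05616 m
B total: 0.118213 m
Difference: 0.1725875 − 0.118213 = 0.0543745 m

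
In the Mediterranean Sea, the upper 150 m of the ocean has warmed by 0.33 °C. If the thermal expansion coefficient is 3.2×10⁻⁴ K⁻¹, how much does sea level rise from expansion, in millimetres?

Δh = αΔT·H = 3.2×10⁻⁴ × 0.33 × 150 = 0.01584 m

15.8 mm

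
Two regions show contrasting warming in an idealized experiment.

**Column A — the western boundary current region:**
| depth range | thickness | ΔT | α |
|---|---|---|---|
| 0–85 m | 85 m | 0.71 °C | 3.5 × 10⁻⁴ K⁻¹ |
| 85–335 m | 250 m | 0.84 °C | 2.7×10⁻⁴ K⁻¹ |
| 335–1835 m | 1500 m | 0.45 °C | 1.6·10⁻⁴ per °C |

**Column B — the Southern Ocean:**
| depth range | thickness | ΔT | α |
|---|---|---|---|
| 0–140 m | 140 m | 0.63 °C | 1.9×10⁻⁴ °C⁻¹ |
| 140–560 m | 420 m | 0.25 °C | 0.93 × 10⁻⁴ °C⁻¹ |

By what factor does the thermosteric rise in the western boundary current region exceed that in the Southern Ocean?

A 85 × 3.5×10⁻⁴ × 0.71 = 0.0211225 m
A Layer 2: 250 × 2.7×10⁻⁴ × 0.84 = 0.05670 m
A 0.45 × 1500 × 1.6×10⁻⁴ = 0.10800 m
A total: 0.1858225 m
B 0–140 m: 140 × 1.9×10⁻⁴ × 0.63 = 0.016758 m
B 140–560 m: 0.93×10⁻⁴ × 420 × 0.25 = 0.009765 m
B total: 0.026523 m
Ratio: 0.1858225 / 0.026523 ≈ 7.006

a factor of 7.0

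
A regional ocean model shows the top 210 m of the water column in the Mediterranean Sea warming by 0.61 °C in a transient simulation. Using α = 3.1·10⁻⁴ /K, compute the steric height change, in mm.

Δh = 39.7 mm

Δh = αΔT·H = 3.1×10⁻⁴ × 0.61 × 210 = 0.039711 m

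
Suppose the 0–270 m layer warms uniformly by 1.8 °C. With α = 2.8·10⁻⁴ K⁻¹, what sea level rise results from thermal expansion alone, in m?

Δh = αΔT·H = 2.8×10⁻⁴ × 1.8 × 270 = 0.13608 m

0.14 m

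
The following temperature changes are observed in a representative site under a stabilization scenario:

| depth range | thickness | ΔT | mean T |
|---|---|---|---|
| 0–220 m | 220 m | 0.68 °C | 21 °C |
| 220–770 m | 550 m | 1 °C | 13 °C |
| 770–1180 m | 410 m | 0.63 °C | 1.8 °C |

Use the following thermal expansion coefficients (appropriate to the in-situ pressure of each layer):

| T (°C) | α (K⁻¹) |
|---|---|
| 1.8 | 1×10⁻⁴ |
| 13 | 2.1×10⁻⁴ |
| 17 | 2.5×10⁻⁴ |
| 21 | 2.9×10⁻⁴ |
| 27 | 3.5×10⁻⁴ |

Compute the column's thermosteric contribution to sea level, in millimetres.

Layer 1 at 21 °C → α = 2.9×10⁻⁴ K⁻¹
Layer 2 at 13 °C → α = 2.1×10⁻⁴ K⁻¹
Layer 3 at 1.8 °C → α = 1×10⁻⁴ K⁻¹
0–220 m: 0.68 × 220 × 2.9×10⁻⁴ = 0.043384 m
Layer 2: 2.1×10⁻⁴ × 550 × 1 = 0.11550 m
1×10⁻⁴ × 0.63 × 410 = 0.02583 m
Δh = 0.043384 + 0.11550 + 0.02583 = 0.184714 m ≈ 185 mm

185 mm of thermosteric rise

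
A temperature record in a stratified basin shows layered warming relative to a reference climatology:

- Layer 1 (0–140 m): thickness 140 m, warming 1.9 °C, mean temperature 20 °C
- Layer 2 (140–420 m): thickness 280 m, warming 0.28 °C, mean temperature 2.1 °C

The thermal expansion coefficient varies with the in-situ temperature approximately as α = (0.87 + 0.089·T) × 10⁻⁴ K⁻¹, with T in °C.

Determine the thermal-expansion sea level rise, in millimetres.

Δh = 78.8 mm

Layer 1: α = (0.87 + 0.089×20)×10⁻⁴ = 2.65×10⁻⁴ K⁻¹
Layer 2: α = (0.87 + 0.089×2.1)×10⁻⁴ = 1.0569×10⁻⁴ K⁻¹
Layer 1: 1.9 × 2.65×10⁻⁴ × 140 = 0.07049 m
140–420 m: 1.0569×10⁻⁴ × 0.28 × 280 = 0.008286096 m
Δh = 0.07049 + 0.008286096 = 0.078776096 m ≈ 78.8 mm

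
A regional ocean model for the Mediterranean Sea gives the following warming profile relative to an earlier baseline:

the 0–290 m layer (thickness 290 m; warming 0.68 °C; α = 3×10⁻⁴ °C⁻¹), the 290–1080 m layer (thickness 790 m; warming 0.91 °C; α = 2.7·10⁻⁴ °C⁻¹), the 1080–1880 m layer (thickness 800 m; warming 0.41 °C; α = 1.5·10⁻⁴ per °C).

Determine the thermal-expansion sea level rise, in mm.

302 mm of thermosteric rise

0–290 m: 290 × 3×10⁻⁴ × 0.68 = 0.05916 m
Layer 2: 2.7×10⁻⁴ × 790 × 0.91 = 0.194103 m
1080–1880 m: 800 × 1.5×10⁻⁴ × 0.41 = 0.04920 m
Δh = 0.05916 + 0.194103 + 0.04920 = 0.302463 m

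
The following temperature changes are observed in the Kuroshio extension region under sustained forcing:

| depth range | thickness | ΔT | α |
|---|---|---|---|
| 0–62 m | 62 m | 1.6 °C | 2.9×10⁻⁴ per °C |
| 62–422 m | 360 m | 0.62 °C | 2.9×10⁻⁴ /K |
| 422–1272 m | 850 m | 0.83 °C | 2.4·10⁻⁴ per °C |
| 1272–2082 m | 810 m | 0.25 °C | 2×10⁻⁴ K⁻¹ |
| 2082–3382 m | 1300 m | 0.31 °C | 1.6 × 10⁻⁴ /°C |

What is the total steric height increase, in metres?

2.9×10⁻⁴ × 62 × 1.6 = 0.028768 m
0.62 × 2.9×10⁻⁴ × 360 = 0.064728 m
Layer 3: 0.83 × 850 × 2.4×10⁻⁴ = 0.16932 m
810 × 2×10⁻⁴ × 0.25 = 0.04050 m
1.6×10⁻⁴ × 1300 × 0.31 = 0.06448 m
Δh = 0.028768 + 0.064728 + 0.16932 + 0.04050 + 0.06448 = 0.367796 m

0.37 m of thermosteric rise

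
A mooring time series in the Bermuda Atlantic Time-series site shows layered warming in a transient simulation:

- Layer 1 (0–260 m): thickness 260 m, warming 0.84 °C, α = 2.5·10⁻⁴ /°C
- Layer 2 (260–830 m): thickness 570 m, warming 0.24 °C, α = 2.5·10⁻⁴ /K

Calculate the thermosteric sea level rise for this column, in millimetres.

Layer 1: 260 × 0.84 × 2.5×10⁻⁴ = 0.05460 m
570 × 0.24 × 2.5×10⁻⁴ = 0.03420 m
Δh = 0.05460 + 0.03420 = 0.08880 m ≈ 88.8 mm

about 88.8 mm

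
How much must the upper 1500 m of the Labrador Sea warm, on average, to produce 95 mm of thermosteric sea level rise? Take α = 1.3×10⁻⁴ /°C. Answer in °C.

0.487 °C

ΔT = Δh/(αH) = 0.095 / (1.3×10⁻⁴ × 1500) ≈ 0.4872 °C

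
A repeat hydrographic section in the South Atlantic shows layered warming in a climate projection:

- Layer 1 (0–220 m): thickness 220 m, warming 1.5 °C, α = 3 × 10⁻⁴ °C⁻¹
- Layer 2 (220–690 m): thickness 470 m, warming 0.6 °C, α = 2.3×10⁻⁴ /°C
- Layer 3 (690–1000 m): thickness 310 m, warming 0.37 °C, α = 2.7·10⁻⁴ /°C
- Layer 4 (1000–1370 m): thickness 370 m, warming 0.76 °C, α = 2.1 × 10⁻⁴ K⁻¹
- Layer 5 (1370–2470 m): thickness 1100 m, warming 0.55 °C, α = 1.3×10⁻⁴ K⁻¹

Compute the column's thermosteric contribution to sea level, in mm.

Δh = 333 mm

220 × 1.5 × 3×10⁻⁴ = 0.09900 m
Layer 2: 2.3×10⁻⁴ × 470 × 0.6 = 0.06486 m
2.7×10⁻⁴ × 310 × 0.37 = 0.030969 m
370 × 0.76 × 2.1×10⁻⁴ = 0.059052 m
1100 × 1.3×10⁻⁴ × 0.55 = 0.07865 m
Δh = 0.09900 + 0.06486 + 0.030969 + 0.059052 + 0.07865 = 0.332531 m ≈ 333 mm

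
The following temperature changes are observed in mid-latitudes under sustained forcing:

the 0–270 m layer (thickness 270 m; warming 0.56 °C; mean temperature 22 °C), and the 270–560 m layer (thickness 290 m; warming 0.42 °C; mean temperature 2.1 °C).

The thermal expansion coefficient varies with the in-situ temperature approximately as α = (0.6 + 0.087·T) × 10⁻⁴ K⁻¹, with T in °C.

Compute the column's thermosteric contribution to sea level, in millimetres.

Layer 1: α = (0.6 + 0.087×22)×10⁻⁴ = 2.514×10⁻⁴ K⁻¹
Layer 2: α = (0.6 + 0.087×2.1)×10⁻⁴ = 0.7827×10⁻⁴ K⁻¹
270 × 0.56 × 2.514×10⁻⁴ = 0.03801168 m
0.42 × 290 × 0.7827×10⁻⁴ = 0.009533286 m
Δh = 0.03801168 + 0.009533286 = 0.047544966 m

Δh ≈ 47.5 mm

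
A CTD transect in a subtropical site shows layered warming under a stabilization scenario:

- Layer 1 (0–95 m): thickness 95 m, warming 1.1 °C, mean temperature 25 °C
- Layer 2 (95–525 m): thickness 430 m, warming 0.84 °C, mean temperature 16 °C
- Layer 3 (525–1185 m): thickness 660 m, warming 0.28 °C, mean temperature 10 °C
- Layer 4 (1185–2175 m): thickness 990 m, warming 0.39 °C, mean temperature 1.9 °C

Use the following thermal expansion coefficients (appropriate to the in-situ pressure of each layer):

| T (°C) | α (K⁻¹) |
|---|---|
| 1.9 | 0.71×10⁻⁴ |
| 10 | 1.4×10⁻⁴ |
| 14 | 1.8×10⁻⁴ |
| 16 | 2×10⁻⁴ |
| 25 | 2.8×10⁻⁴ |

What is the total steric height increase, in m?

Δh ≈ 0.15 m

Layer 1 at 25 °C → α = 2.8×10⁻⁴ K⁻¹
Layer 2 at 16 °C → α = 2×10⁻⁴ K⁻¹
Layer 3 at 10 °C → α = 1.4×10⁻⁴ K⁻¹
Layer 4 at 1.9 °C → α = 0.71×10⁻⁴ K⁻¹
2.8×10⁻⁴ × 95 × 1.1 = 0.02926 m
0.84 × 430 × 2×10⁻⁴ = 0.07224 m
0.28 × 660 × 1.4×10⁻⁴ = 0.025872 m
0.71×10⁻⁴ × 0.39 × 990 = 0.0274131 m
Δh = 0.02926 + 0.07224 + 0.025872 + 0.0274131 = 0.1547851 m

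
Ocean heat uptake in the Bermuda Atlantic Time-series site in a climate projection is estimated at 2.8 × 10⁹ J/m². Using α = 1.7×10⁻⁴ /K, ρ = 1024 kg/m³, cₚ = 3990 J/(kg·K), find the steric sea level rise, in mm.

117 mm

Δh = αQ/(ρcₚ) = 1.7×10⁻⁴ × 2.8×10⁹ / (1024 × 3990) ≈ 0.11650 m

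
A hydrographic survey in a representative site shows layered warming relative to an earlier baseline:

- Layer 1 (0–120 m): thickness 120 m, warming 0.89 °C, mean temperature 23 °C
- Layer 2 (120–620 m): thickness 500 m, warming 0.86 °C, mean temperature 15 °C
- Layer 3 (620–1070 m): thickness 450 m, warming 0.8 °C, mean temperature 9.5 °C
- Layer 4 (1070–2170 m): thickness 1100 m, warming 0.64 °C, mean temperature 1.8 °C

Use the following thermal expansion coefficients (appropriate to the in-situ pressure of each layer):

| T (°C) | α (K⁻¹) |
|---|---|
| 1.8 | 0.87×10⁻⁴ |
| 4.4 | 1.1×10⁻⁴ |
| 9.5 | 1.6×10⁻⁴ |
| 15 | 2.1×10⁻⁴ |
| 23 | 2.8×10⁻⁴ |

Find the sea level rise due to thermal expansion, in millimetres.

Layer 1 at 23 °C → α = 2.8×10⁻⁴ K⁻¹
Layer 2 at 15 °C → α = 2.1×10⁻⁴ K⁻¹
Layer 3 at 9.5 °C → α = 1.6×10⁻⁴ K⁻¹
Layer 4 at 1.8 °C → α = 0.87×10⁻⁴ K⁻¹
0–120 m: 2.8×10⁻⁴ × 120 × 0.89 = 0.029904 m
120–620 m: 0.86 × 2.1×10⁻⁴ × 500 = 0.09030 m
620–1070 m: 1.6×10⁻⁴ × 450 × 0.8 = 0.05760 m
1070–2170 m: 1100 × 0.87×10⁻⁴ × 0.64 = 0.061248 m
Δh = 0.029904 + 0.09030 + 0.05760 + 0.061248 = 0.239052 m

about 239 mm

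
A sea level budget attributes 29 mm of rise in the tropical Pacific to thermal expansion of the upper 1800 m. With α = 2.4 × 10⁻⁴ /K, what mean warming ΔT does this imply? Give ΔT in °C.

ΔT = Δh/(αH) = 0.029 / (2.4×10⁻⁴ × 1800) ≈ 0.06713 °C

about 0.0671 °C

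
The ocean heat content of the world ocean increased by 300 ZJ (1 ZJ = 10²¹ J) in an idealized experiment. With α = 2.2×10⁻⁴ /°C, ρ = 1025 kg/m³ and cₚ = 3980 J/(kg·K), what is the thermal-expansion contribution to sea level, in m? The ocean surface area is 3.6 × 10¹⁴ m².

Per unit area: Q = 300×10²¹ / (3.6×10¹⁴) ≈ 8.333×10⁸ J/m²
Δh = αQ/(ρcₚ) = 2.2×10⁻⁴ × 8.333×10⁸ / (1025 × 3980) ≈ 0.044938 m

0.045 m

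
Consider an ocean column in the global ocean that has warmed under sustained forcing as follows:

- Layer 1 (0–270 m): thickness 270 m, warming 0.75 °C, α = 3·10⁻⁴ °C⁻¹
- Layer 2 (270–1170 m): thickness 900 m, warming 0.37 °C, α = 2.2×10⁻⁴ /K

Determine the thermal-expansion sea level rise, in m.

Δh = 0.134 m

Layer 1: 0.75 × 3×10⁻⁴ × 270 = 0.06075 m
Layer 2: 0.37 × 2.2×10⁻⁴ × 900 = 0.07326 m
Δh = 0.06075 + 0.07326 = 0.13401 m ≈ 0.134 m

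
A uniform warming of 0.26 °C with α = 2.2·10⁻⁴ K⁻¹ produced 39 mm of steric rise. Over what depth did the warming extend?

680 m

H = Δh/(αΔT) = 0.039 / (2.2×10⁻⁴ × 0.26) ≈ 681.8 m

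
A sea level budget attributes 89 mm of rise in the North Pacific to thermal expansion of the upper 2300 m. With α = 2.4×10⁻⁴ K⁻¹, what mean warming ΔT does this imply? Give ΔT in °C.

about 0.16 °C

ΔT = Δh/(αH) = 0.089 / (2.4×10⁻⁴ × 2300) ≈ 0.1612 °C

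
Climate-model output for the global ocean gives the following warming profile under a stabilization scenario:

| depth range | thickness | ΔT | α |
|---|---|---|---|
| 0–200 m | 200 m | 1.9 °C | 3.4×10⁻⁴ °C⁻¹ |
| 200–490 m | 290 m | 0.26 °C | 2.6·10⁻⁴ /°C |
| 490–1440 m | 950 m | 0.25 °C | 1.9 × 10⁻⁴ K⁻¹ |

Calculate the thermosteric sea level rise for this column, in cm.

Δh = 19.4 cm

0–200 m: 3.4×10⁻⁴ × 1.9 × 200 = 0.12920 m
Layer 2: 0.26 × 2.6×10⁻⁴ × 290 = 0.019604 m
Layer 3: 950 × 0.25 × 1.9×10⁻⁴ = 0.045125 m
Δh = 0.12920 + 0.019604 + 0.045125 = 0.193929 m ≈ 19.4 cm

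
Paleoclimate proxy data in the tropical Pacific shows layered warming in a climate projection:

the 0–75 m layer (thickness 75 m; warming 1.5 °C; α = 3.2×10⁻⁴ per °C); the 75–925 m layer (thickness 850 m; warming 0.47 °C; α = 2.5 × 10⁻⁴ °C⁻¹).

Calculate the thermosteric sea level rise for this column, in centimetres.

Δh = 13.6 cm

Layer 1: 1.5 × 75 × 3.2×10⁻⁴ = 0.03600 m
75–925 m: 2.5×10⁻⁴ × 0.47 × 850 = 0.099875 m
Δh = 0.03600 + 0.099875 = 0.135875 m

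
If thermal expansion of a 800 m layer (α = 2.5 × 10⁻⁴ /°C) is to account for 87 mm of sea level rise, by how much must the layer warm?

ΔT = Δh/(αH) = 0.087 / (2.5×10⁻⁴ × 800) = 0.4350 K

about 0.435 K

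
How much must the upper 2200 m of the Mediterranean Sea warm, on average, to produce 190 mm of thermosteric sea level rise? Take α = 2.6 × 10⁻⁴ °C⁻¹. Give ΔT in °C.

ΔT = Δh/(αH) = 0.19 / (2.6×10⁻⁴ × 2200) ≈ 0.3322 °C

about 0.332 °C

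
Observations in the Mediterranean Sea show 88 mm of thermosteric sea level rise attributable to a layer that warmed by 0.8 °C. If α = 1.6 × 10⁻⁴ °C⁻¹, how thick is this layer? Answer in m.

H = Δh/(αΔT) = 0.088 / (1.6×10⁻⁴ × 0.8) = 687.5 m

H ≈ 688 m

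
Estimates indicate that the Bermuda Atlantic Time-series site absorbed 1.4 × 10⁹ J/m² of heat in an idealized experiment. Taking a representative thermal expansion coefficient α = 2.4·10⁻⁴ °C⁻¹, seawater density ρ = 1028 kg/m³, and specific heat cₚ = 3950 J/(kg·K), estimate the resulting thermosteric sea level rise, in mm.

about 82.7 mm

Δh = αQ/(ρcₚ) = 2.4×10⁻⁴ × 1.4×10⁹ / (1028 × 3950) ≈ 0.082746 m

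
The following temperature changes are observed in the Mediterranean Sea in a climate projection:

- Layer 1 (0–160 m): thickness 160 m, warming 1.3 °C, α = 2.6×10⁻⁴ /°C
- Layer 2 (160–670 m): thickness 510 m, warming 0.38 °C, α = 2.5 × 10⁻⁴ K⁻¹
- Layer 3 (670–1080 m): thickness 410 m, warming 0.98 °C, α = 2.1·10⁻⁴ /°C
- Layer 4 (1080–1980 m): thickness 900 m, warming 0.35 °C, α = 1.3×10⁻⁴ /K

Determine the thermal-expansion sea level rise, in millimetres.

Δh = 228 mm

Layer 1: 1.3 × 160 × 2.6×10⁻⁴ = 0.05408 m
2.5×10⁻⁴ × 0.38 × 510 = 0.04845 m
Layer 3: 0.98 × 2.1×10⁻⁴ × 410 = 0.084378 m
Layer 4: 0.35 × 1.3×10⁻⁴ × 900 = 0.04095 m
Δh = 0.05408 + 0.04845 + 0.084378 + 0.04095 = 0.227858 m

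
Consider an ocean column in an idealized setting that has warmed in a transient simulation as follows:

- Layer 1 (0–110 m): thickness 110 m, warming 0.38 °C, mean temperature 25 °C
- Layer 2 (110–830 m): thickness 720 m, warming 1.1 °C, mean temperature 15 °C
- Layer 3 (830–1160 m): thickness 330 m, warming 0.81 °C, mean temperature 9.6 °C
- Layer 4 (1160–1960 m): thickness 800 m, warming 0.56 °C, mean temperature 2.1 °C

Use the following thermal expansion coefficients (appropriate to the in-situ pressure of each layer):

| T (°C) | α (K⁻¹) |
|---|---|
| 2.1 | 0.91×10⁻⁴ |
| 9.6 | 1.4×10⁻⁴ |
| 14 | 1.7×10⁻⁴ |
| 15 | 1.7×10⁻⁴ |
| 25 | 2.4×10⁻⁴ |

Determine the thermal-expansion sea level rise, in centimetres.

22.3 cm

Layer 1 at 25 °C → α = 2.4×10⁻⁴ K⁻¹
Layer 2 at 15 °C → α = 1.7×10⁻⁴ K⁻¹
Layer 3 at 9.6 °C → α = 1.4×10⁻⁴ K⁻¹
Layer 4 at 2.1 °C → α = 0.91×10⁻⁴ K⁻¹
0–110 m: 110 × 2.4×10⁻⁴ × 0.38 = 0.010032 m
Layer 2: 1.7×10⁻⁴ × 1.1 × 720 = 0.13464 m
830–1160 m: 0.81 × 330 × 1.4×10⁻⁴ = 0.037422 m
1160–1960 m: 800 × 0.56 × 0.91×10⁻⁴ = 0.040768 m
Δh = 0.010032 + 0.13464 + 0.037422 + 0.040768 = 0.222862 m ≈ 22.3 cm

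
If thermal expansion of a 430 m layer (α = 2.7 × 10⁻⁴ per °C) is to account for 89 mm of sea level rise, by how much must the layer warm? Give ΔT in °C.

ΔT ≈ 0.77 °C

ΔT = Δh/(αH) = 0.089 / (2.7×10⁻⁴ × 430) ≈ 0.7666 °C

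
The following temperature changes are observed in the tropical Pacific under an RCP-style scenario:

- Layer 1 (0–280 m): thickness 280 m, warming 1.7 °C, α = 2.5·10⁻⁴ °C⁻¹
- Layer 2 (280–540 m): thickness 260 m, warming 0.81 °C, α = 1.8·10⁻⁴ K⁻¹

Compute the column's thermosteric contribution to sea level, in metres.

280 × 1.7 × 2.5×10⁻⁴ = 0.11900 m
280–540 m: 260 × 0.81 × 1.8×10⁻⁴ = 0.037908 m
Δh = 0.11900 + 0.037908 = 0.156908 m

about 0.157 m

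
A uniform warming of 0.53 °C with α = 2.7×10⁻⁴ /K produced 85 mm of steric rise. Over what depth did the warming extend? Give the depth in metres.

594 m

H = Δh/(αΔT) = 0.085 / (2.7×10⁻⁴ × 0.53) ≈ 594.0 m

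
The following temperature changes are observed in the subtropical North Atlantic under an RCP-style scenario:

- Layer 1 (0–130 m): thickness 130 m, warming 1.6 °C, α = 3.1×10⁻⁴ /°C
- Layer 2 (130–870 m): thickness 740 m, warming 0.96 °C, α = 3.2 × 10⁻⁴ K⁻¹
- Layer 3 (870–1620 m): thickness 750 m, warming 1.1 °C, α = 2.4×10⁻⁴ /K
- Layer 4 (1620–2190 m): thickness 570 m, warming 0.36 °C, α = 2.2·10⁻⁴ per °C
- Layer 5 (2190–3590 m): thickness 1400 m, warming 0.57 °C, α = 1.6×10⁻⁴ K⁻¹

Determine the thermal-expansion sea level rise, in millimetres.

663 mm of thermosteric rise

0–130 m: 3.1×10⁻⁴ × 130 × 1.6 = 0.06448 m
130–870 m: 3.2×10⁻⁴ × 740 × 0.96 = 0.227328 m
2.4×10⁻⁴ × 1.1 × 750 = 0.19800 m
2.2×10⁻⁴ × 570 × 0.36 = 0.045144 m
2190–3590 m: 1400 × 1.6×10⁻⁴ × 0.57 = 0.12768 m
Δh = 0.06448 + 0.227328 + 0.19800 + 0.045144 + 0.12768 = 0.662632 m ≈ 663 mm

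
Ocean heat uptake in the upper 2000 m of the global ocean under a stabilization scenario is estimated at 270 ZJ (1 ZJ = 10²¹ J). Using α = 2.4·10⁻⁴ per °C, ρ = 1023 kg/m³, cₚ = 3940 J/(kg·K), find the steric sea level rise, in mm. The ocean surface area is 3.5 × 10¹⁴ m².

Per unit area: Q = 270×10²¹ / (3.5×10¹⁴) ≈ 7.714×10⁸ J/m²
Δh = αQ/(ρcₚ) = 2.4×10⁻⁴ × 7.714×10⁸ / (1023 × 3940) ≈ 0.045932 m

45.9 mm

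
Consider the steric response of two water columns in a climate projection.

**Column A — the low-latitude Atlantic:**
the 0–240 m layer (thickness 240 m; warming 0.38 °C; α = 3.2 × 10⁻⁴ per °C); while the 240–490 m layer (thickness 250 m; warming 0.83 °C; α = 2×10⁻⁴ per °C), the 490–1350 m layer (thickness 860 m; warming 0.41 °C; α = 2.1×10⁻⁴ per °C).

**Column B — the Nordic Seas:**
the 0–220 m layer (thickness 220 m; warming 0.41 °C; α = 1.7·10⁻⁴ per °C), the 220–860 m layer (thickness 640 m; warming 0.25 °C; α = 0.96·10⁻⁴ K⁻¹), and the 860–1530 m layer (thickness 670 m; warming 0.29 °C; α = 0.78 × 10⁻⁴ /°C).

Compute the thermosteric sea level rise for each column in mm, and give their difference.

A 0–240 m: 3.2×10⁻⁴ × 240 × 0.38 = 0.029184 m
A 0.83 × 250 × 2×10⁻⁴ = 0.04150 m
A 0.41 × 2.1×10⁻⁴ × 860 = 0.074046 m
A total: 0.14473 m
B 220 × 1.7×10⁻⁴ × 0.41 = 0.015334 m
B Layer 2: 640 × 0.96×10⁻⁴ × 0.25 = 0.01536 m
B 860–1530 m: 0.29 × 670 × 0.78×10⁻⁴ = 0.0151554 m
B total: 0.0458494 m
Difference: 0.14473 − 0.0458494 = 0.0988806 m

Δh_A ≈ 140 mm, Δh_B ≈ 46 mm; difference ≈ 99 mm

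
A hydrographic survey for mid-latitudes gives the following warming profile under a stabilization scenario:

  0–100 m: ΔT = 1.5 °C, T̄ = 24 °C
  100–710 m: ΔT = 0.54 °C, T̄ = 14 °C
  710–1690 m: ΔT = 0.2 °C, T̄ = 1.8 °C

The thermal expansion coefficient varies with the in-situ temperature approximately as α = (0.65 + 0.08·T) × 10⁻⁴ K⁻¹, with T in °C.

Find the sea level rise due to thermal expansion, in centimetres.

11.2 cm

Layer 1: α = (0.65 + 0.08×24)×10⁻⁴ = 2.57×10⁻⁴ K⁻¹
Layer 2: α = (0.65 + 0.08×14)×10⁻⁴ = 1.77×10⁻⁴ K⁻¹
Layer 3: α = (0.65 + 0.08×1.8)×10⁻⁴ = 0.794×10⁻⁴ K⁻¹
100 × 2.57×10⁻⁴ × 1.5 = 0.03855 m
0.54 × 610 × 1.77×10⁻⁴ = 0.0583038 m
0.794×10⁻⁴ × 980 × 0.2 = 0.0155624 m
Δh = 0.03855 + 0.0583038 + 0.0155624 = 0.1124162 m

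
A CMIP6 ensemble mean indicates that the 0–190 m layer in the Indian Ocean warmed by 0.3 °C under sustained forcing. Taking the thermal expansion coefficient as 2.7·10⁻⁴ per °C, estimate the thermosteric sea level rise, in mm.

15 mm of thermosteric rise

Δh = αΔT·H = 2.7×10⁻⁴ × 0.3 × 190 = 0.01539 m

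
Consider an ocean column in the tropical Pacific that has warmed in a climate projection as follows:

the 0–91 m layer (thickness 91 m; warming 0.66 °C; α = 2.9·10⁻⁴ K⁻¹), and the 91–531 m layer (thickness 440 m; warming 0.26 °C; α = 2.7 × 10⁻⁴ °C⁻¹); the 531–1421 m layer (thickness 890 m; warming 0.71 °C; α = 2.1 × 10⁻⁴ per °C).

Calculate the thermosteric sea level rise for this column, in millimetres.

Layer 1: 0.66 × 91 × 2.9×10⁻⁴ = 0.0174174 m
Layer 2: 2.7×10⁻⁴ × 0.26 × 440 = 0.030888 m
Layer 3: 2.1×10⁻⁴ × 890 × 0.71 = 0.132699 m
Δh = 0.0174174 + 0.030888 + 0.132699 = 0.1810044 m ≈ 181 mm

Δh ≈ 181 mm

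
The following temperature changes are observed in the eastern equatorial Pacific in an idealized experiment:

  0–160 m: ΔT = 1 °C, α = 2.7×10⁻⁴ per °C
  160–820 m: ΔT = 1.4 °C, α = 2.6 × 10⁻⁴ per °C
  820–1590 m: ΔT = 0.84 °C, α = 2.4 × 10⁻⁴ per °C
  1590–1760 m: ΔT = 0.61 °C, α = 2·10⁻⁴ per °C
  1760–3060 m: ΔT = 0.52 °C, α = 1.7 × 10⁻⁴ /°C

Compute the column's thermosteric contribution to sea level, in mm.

0–160 m: 160 × 1 × 2.7×10⁻⁴ = 0.04320 m
2.6×10⁻⁴ × 1.4 × 660 = 0.24024 m
Layer 3: 0.84 × 2.4×10⁻⁴ × 770 = 0.155232 m
Layer 4: 170 × 2×10⁻⁴ × 0.61 = 0.02074 m
1.7×10⁻⁴ × 1300 × 0.52 = 0.11492 m
Δh = 0.04320 + 0.24024 + 0.155232 + 0.02074 + 0.11492 = 0.574332 m

Δh ≈ 574 mm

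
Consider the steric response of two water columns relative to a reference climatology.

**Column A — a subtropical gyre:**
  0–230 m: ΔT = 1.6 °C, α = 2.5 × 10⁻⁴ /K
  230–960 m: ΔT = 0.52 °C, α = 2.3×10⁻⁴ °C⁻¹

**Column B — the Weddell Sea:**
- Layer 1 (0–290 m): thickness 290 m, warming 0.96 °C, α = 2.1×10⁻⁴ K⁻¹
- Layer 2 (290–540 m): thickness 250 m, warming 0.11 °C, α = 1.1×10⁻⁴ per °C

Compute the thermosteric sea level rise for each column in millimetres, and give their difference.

Δh_A ≈ 180 mm, Δh_B ≈ 61 mm; difference ≈ 120 mm

A 1.6 × 230 × 2.5×10⁻⁴ = 0.09200 m
A 2.3×10⁻⁴ × 0.52 × 730 = 0.087308 m
A total: 0.179308 m
B 2.1×10⁻⁴ × 290 × 0.96 = 0.058464 m
B 1.1×10⁻⁴ × 0.11 × 250 = 0.003025 m
B total: 0.061489 m
Difference: 0.179308 − 0.061489 = 0.117819 m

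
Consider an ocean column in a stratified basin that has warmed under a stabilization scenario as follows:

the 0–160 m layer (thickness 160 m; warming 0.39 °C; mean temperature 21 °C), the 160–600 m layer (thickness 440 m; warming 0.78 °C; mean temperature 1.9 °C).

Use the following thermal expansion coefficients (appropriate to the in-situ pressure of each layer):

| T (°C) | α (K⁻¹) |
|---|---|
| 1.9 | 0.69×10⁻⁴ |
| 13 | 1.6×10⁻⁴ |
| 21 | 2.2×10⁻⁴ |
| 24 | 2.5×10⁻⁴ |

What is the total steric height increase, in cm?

3.74 cm of thermosteric rise

Layer 1 at 21 °C → α = 2.2×10⁻⁴ K⁻¹
Layer 2 at 1.9 °C → α = 0.69×10⁻⁴ K⁻¹
160 × 2.2×10⁻⁴ × 0.39 = 0.013728 m
0.78 × 440 × 0.69×10⁻⁴ = 0.0236808 m
Δh = 0.013728 + 0.0236808 = 0.0374088 m ≈ 3.74 cm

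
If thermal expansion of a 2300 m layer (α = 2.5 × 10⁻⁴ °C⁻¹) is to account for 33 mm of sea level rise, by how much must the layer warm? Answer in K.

0.057 K

ΔT = Δh/(αH) = 0.033 / (2.5×10⁻⁴ × 2300) ≈ 0.05739 K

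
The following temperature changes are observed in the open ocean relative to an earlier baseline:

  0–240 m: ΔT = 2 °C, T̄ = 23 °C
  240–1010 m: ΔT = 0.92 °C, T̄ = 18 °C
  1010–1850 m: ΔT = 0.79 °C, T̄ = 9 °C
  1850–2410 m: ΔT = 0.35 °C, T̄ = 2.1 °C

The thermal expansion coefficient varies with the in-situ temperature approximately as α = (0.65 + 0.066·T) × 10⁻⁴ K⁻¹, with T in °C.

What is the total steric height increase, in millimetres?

Layer 1: α = (0.65 + 0.066×23)×10⁻⁴ = 2.168×10⁻⁴ K⁻¹
Layer 2: α = (0.65 + 0.066×18)×10⁻⁴ = 1.838×10⁻⁴ K⁻¹
Layer 3: α = (0.65 + 0.066×9)×10⁻⁴ = 1.244×10⁻⁴ K⁻¹
Layer 4: α = (0.65 + 0.066×2.1)×10⁻⁴ = 0.7886×10⁻⁴ K⁻¹
2 × 240 × 2.168×10⁻⁴ = 0.104064 m
Layer 2: 0.92 × 1.838×10⁻⁴ × 770 = 0.13020392 m
0.79 × 1.244×10⁻⁴ × 840 = 0.08255184 m
0.35 × 0.7886×10⁻⁴ × 560 = 0.01545656 m
Δh = 0.104064 + 0.13020392 + 0.08255184 + 0.01545656 = 0.33227632 m ≈ 330 mm

Δh ≈ 330 mm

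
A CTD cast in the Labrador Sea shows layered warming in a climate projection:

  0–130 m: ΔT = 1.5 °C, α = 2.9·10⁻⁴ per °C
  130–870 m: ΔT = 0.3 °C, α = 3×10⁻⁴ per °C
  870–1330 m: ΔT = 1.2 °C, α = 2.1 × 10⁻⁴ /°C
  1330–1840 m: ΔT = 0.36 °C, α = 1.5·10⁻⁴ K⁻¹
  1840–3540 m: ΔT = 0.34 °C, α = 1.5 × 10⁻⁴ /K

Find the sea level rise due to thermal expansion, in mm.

350 mm of thermosteric rise

0–130 m: 1.5 × 130 × 2.9×10⁻⁴ = 0.05655 m
740 × 0.3 × 3×10⁻⁴ = 0.06660 m
Layer 3: 1.2 × 460 × 2.1×10⁻⁴ = 0.11592 m
1.5×10⁻⁴ × 510 × 0.36 = 0.02754 m
1840–3540 m: 1.5×10⁻⁴ × 0.34 × 1700 = 0.08670 m
Δh = 0.05655 + 0.06660 + 0.11592 + 0.02754 + 0.08670 = 0.35331 m ≈ 350 mm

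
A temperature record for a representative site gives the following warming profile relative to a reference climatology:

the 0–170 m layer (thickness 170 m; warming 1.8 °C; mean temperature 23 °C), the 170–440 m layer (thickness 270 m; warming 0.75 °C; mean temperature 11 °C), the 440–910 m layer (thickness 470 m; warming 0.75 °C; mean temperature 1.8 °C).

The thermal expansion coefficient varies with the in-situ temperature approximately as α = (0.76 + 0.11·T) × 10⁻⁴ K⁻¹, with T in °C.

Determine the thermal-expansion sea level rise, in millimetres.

Layer 1: α = (0.76 + 0.11×23)×10⁻⁴ = 3.29×10⁻⁴ K⁻¹
Layer 2: α = (0.76 + 0.11×11)×10⁻⁴ = 1.97×10⁻⁴ K⁻¹
Layer 3: α = (0.76 + 0.11×1.8)×10⁻⁴ = 0.958×10⁻⁴ K⁻¹
1.8 × 170 × 3.29×10⁻⁴ = 0.100674 m
1.97×10⁻⁴ × 0.75 × 270 = 0.0398925 m
Layer 3: 470 × 0.75 × 0.958×10⁻⁴ = 0.0337695 m
Δh = 0.100674 + 0.0398925 + 0.0337695 = 0.174336 m

Δh ≈ 170 mm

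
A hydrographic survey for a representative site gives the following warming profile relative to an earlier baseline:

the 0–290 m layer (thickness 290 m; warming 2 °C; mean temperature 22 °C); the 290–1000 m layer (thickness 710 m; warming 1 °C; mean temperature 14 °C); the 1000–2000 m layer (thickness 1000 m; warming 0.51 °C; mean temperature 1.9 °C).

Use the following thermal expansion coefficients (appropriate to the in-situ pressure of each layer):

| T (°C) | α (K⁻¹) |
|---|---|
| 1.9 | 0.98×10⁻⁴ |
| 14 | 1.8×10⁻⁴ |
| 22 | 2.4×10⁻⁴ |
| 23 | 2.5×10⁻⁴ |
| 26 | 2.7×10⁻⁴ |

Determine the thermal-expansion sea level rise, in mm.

about 317 mm

Layer 1 at 22 °C → α = 2.4×10⁻⁴ K⁻¹
Layer 2 at 14 °C → α = 1.8×10⁻⁴ K⁻¹
Layer 3 at 1.9 °C → α = 0.98×10⁻⁴ K⁻¹
0–290 m: 2.4×10⁻⁴ × 2 × 290 = 0.13920 m
1 × 1.8×10⁻⁴ × 710 = 0.12780 m
Layer 3: 0.51 × 1000 × 0.98×10⁻⁴ = 0.04998 m
Δh = 0.13920 + 0.12780 + 0.04998 = 0.31698 m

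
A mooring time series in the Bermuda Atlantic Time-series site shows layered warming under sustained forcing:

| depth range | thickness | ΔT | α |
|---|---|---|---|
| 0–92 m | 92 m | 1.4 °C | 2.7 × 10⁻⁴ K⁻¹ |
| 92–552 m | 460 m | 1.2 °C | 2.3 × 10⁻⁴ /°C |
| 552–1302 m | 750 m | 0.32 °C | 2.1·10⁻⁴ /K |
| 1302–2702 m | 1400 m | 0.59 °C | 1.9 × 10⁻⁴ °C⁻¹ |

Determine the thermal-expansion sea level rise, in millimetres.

0–92 m: 2.7×10⁻⁴ × 92 × 1.4 = 0.034776 m
1.2 × 2.3×10⁻⁴ × 460 = 0.12696 m
552–1302 m: 750 × 0.32 × 2.1×10⁻⁴ = 0.05040 m
Layer 4: 0.59 × 1.9×10⁻⁴ × 1400 = 0.15694 m
Δh = 0.034776 + 0.12696 + 0.05040 + 0.15694 = 0.369076 m ≈ 370 mm

370 mm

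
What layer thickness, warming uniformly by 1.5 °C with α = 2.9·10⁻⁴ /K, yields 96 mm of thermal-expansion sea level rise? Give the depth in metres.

about 221 m

H = Δh/(αΔT) = 0.096 / (2.9×10⁻⁴ × 1.5) ≈ 220.7 m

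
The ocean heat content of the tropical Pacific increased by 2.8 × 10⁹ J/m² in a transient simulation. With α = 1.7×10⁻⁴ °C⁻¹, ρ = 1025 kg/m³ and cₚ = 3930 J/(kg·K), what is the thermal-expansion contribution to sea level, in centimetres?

11.8 cm of thermosteric rise

Δh = αQ/(ρcₚ) = 1.7×10⁻⁴ × 2.8×10⁹ / (1025 × 3930) ≈ 0.11817 m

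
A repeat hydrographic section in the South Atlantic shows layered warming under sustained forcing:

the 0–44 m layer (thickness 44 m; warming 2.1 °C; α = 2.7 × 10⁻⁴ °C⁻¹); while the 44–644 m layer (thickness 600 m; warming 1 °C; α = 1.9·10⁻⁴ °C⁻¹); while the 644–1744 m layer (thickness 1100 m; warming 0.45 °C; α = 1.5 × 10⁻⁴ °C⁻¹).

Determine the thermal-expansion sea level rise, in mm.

213 mm

Layer 1: 2.1 × 2.7×10⁻⁴ × 44 = 0.024948 m
1 × 1.9×10⁻⁴ × 600 = 0.11400 m
644–1744 m: 1.5×10⁻⁴ × 1100 × 0.45 = 0.07425 m
Δh = 0.024948 + 0.11400 + 0.07425 = 0.213198 m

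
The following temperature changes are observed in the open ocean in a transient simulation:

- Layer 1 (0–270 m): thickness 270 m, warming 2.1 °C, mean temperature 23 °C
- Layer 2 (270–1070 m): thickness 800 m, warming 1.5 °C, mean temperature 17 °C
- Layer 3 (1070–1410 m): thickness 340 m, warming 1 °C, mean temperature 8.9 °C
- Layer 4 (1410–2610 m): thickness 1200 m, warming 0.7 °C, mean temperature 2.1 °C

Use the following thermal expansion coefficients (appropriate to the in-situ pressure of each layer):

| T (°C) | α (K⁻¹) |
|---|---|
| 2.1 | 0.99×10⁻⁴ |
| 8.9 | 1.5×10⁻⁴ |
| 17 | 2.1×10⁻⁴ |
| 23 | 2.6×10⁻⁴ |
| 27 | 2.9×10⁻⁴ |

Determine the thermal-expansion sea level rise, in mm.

534 mm of thermosteric rise

Layer 1 at 23 °C → α = 2.6×10⁻⁴ K⁻¹
Layer 2 at 17 °C → α = 2.1×10⁻⁴ K⁻¹
Layer 3 at 8.9 °C → α = 1.5×10⁻⁴ K⁻¹
Layer 4 at 2.1 °C → α = 0.99×10⁻⁴ K⁻¹
0–270 m: 270 × 2.6×10⁻⁴ × 2.1 = 0.14742 m
Layer 2: 1.5 × 2.1×10⁻⁴ × 800 = 0.25200 m
1070–1410 m: 1.5×10⁻⁴ × 1 × 340 = 0.05100 m
1410–2610 m: 0.99×10⁻⁴ × 1200 × 0.7 = 0.08316 m
Δh = 0.14742 + 0.25200 + 0.05100 + 0.08316 = 0.53358 m ≈ 534 mm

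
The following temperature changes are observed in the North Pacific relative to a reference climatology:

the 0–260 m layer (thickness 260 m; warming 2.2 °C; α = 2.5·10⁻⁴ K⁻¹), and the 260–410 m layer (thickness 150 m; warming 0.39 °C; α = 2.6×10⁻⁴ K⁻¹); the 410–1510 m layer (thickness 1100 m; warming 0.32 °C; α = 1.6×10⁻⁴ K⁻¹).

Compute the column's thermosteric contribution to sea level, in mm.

260 × 2.2 × 2.5×10⁻⁴ = 0.14300 m
Layer 2: 2.6×10⁻⁴ × 150 × 0.39 = 0.01521 m
Layer 3: 1100 × 0.32 × 1.6×10⁻⁴ = 0.05632 m
Δh = 0.14300 + 0.01521 + 0.05632 = 0.21453 m

210 mm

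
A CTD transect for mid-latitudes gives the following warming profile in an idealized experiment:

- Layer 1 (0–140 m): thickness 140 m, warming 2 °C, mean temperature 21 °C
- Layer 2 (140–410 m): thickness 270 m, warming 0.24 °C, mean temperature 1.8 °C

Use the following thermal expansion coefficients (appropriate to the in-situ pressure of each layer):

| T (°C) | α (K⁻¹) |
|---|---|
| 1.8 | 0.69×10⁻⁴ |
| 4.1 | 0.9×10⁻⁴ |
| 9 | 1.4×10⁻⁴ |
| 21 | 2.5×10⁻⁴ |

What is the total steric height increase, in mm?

74.5 mm

Layer 1 at 21 °C → α = 2.5×10⁻⁴ K⁻¹
Layer 2 at 1.8 °C → α = 0.69×10⁻⁴ K⁻¹
Layer 1: 2 × 2.5×10⁻⁴ × 140 = 0.07000 m
140–410 m: 0.24 × 270 × 0.69×10⁻⁴ = 0.0044712 m
Δh = 0.07000 + 0.0044712 = 0.0744712 m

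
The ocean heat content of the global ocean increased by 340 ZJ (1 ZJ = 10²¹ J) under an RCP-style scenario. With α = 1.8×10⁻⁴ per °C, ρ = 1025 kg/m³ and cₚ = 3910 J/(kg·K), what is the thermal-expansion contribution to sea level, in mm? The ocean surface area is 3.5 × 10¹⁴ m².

44 mm of thermosteric rise

Per unit area: Q = 340×10²¹ / (3.5×10¹⁴) ≈ 9.714×10⁸ J/m²
Δh = αQ/(ρcₚ) = 1.8×10⁻⁴ × 9.714×10⁸ / (1025 × 3910) ≈ 0.043628 m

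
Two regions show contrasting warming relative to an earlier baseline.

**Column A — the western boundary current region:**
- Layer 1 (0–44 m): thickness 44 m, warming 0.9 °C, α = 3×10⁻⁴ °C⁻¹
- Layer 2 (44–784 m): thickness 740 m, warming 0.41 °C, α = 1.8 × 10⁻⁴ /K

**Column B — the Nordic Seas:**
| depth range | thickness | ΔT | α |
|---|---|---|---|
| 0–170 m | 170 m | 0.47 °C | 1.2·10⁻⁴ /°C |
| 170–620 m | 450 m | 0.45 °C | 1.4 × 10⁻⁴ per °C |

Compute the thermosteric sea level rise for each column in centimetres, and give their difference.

A Layer 1: 44 × 3×10⁻⁴ × 0.9 = 0.01188 m
A 44–784 m: 740 × 1.8×10⁻⁴ × 0.41 = 0.054612 m
A total: 0.066492 m
B 170 × 1.2×10⁻⁴ × 0.47 = 0.009588 m
B 0.45 × 450 × 1.4×10⁻⁴ = 0.02835 m
B total: 0.037938 m
Difference: 0.066492 − 0.037938 = 0.028554 m

Δh_A ≈ 6.6 cm, Δh_B ≈ 3.8 cm; difference ≈ 2.9 cm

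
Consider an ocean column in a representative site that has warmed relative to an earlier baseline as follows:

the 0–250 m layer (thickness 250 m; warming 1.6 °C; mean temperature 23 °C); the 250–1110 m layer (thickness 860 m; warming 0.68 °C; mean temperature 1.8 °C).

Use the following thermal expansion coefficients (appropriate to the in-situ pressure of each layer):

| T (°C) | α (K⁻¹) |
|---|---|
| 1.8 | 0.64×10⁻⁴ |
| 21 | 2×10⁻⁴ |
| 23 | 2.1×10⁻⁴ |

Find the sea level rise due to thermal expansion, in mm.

Δh = 120 mm

Layer 1 at 23 °C → α = 2.1×10⁻⁴ K⁻¹
Layer 2 at 1.8 °C → α = 0.64×10⁻⁴ K⁻¹
0–250 m: 2.1×10⁻⁴ × 1.6 × 250 = 0.08400 m
Layer 2: 0.68 × 860 × 0.64×10⁻⁴ = 0.0374272 m
Δh = 0.08400 + 0.0374272 = 0.1214272 m ≈ 120 mm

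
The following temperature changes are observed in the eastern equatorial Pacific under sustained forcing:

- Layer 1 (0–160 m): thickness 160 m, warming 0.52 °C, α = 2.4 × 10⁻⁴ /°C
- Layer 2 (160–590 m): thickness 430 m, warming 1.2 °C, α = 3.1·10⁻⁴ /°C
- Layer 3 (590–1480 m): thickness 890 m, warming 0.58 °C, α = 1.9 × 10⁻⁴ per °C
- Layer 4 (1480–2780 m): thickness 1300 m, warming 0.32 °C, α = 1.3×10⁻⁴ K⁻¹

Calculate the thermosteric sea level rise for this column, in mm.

330 mm of thermosteric rise

0–160 m: 160 × 0.52 × 2.4×10⁻⁴ = 0.019968 m
160–590 m: 3.1×10⁻⁴ × 1.2 × 430 = 0.15996 m
Layer 3: 0.58 × 1.9×10⁻⁴ × 890 = 0.098078 m
1480–2780 m: 1.3×10⁻⁴ × 0.32 × 1300 = 0.05408 m
Δh = 0.019968 + 0.15996 + 0.098078 + 0.05408 = 0.332086 m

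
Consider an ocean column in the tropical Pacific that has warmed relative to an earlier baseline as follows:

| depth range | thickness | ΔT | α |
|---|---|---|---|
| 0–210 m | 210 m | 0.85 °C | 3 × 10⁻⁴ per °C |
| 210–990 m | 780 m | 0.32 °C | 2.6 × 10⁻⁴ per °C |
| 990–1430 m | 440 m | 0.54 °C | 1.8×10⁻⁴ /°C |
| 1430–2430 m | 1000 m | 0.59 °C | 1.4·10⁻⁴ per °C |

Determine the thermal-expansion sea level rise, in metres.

0.244 m of thermosteric rise

0–210 m: 3×10⁻⁴ × 0.85 × 210 = 0.05355 m
2.6×10⁻⁴ × 780 × 0.32 = 0.064896 m
Layer 3: 1.8×10⁻⁴ × 440 × 0.54 = 0.042768 m
1430–2430 m: 0.59 × 1000 × 1.4×10⁻⁴ = 0.08260 m
Δh = 0.05355 + 0.064896 + 0.042768 + 0.08260 = 0.243814 m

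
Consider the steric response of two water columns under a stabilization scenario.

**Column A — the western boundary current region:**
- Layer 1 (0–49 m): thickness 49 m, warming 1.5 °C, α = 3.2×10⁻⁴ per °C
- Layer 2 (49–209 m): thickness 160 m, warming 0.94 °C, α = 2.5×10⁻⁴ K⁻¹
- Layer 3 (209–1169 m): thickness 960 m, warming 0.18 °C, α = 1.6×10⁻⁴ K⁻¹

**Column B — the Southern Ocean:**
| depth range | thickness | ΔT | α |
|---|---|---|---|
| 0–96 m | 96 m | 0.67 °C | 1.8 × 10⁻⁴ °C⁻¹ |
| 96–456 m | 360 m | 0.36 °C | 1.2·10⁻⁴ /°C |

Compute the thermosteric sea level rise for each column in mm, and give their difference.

A 0–49 m: 1.5 × 3.2×10⁻⁴ × 49 = 0.02352 m
A Layer 2: 0.94 × 2.5×10⁻⁴ × 160 = 0.03760 m
A 1.6×10⁻⁴ × 0.18 × 960 = 0.027648 m
A total: 0.088768 m
B 0–96 m: 1.8×10⁻⁴ × 96 × 0.67 = 0.0115776 m
B 96–456 m: 1.2×10⁻⁴ × 360 × 0.36 = 0.015552 m
B total: 0.0271296 m
Difference: 0.088768 − 0.0271296 = 0.0616384 m

Δh_A ≈ 89 mm, Δh_B ≈ 27 mm; difference ≈ 62 mm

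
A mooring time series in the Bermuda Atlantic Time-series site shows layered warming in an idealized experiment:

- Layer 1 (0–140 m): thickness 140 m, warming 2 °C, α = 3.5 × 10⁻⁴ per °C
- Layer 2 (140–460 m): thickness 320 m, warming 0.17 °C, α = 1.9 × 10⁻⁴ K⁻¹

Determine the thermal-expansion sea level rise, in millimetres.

Δh ≈ 108 mm

Layer 1: 3.5×10⁻⁴ × 2 × 140 = 0.09800 m
Layer 2: 1.9×10⁻⁴ × 320 × 0.17 = 0.010336 m
Δh = 0.09800 + 0.010336 = 0.108336 m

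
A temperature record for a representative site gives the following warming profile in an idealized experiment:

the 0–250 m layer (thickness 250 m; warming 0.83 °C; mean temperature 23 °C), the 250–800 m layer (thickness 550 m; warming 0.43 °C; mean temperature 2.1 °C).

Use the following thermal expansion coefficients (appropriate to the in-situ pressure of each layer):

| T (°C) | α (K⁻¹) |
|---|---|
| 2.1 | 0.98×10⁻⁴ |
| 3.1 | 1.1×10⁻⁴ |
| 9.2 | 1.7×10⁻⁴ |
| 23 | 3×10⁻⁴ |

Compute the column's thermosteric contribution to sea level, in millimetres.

Layer 1 at 23 °C → α = 3×10⁻⁴ K⁻¹
Layer 2 at 2.1 °C → α = 0.98×10⁻⁴ K⁻¹
Layer 1: 3×10⁻⁴ × 250 × 0.83 = 0.06225 m
550 × 0.43 × 0.98×10⁻⁴ = 0.023177 m
Δh = 0.06225 + 0.023177 = 0.085427 m

Δh ≈ 85.4 mm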